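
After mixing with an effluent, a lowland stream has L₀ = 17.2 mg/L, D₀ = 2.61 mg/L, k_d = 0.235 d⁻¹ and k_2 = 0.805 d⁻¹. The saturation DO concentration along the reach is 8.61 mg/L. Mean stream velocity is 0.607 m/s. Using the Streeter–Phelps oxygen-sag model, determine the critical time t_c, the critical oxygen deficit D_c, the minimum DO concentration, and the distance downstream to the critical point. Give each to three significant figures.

At the critical point dD/dt = 0, so k_d L₀ e^(−k_d t) = k_2 D. Substituting D(t) from the Streeter–Phelps equation and solving for t gives
t_c = ln[(k_2/k_d)(1 − D₀(k_2−k_d)/(k_d L₀))] / (k_2−k_d).
Here k_2−k_d = 0.5700 d⁻¹ and 1 − D₀(k_2−k_d)/(k_d L₀) = 1 − 2.61×0.5700/(0.235×17.2) = 0.6319, so
t_c = ln(3.426 × 0.6319) / 0.5700 = 0.7723 / 0.5700 = 1.355 d.
D_c = (k_d/k_2) L₀ e^(−k_d t_c) = (0.235/0.805) × 17.2 × e^(−0.235×1.355) = 0.2919 × 17.2 × 0.7273 = 3.652 mg/L.
Minimum DO = C_s − D_c = 8.61 − 3.652 = 4.958 mg/L.
x_c = v t_c = 0.607 m/s × 1.355 d × 86400 s/d = 71060 m ≈ 71.1 km.

t_c ≈ 1.35 d; D_c ≈ 3.65 mg/L; min DO ≈ 4.96 mg/L; x_c ≈ 71.1 km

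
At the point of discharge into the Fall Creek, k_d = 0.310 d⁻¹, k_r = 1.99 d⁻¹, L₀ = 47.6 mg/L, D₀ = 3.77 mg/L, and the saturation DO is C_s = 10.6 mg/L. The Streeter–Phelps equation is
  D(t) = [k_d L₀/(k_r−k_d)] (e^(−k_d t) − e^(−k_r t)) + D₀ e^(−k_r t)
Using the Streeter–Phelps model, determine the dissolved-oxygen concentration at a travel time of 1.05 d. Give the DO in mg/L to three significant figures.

DO ≈ 4.88 mg/L

k_d L₀/(k_r−k_d) = 0.310×47.6/(1.99−0.310) = 14.76/1.680 = 8.783 mg/L.
e^(−k_d t) = e^(−0.310×1.050) = 0.7222; e^(−k_r t) = e^(−1.99×1.050) = 0.1237.
D = 8.783 × (0.7222 − 0.1237) + 3.77 × 0.1237 = 5.256 + 0.4665 = 5.723 mg/L.
DO = C_s − D = 10.6 − 5.723 = 4.877 mg/L.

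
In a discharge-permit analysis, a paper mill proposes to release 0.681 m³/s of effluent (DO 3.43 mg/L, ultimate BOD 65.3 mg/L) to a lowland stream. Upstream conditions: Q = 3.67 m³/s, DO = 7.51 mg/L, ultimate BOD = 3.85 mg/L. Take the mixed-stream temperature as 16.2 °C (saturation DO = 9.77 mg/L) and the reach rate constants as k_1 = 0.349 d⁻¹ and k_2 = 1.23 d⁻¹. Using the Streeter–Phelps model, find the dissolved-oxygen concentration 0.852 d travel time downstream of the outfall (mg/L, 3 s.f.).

Mixed DO = (3.67×7.51 + 0.681×3.43)/(3.67+0.681) = 29.90/4.351 = 6.871 mg/L.
Mixed L₀ = (3.67×3.85 + 0.681×65.3)/(4.351) = 58.60/4.351 = 13.47 mg/L.
Initial deficit D₀ = C_s − DO₀ = 9.77 − 6.871 = 2.899 mg/L.
D(0.852) = [0.349×13.47/(1.23−0.349)](e^(−0.349×0.852) − e^(−1.23×0.852)) + 2.899 e^(−1.23×0.852)
= 5.335 × (0.7428 − 0.3507) + 2.899 × 0.3507 = 3.108 mg/L.
DO = 9.77 − 3.108 = 6.662 mg/L.

DO ≈ 6.66 mg/L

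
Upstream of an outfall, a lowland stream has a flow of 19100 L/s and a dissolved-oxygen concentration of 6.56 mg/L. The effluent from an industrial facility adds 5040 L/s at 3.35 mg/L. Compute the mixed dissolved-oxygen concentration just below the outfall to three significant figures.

5.89 mg/L

Flow-weighted mixing: C = (Q_r C_r + Q_w C_w)/(Q_r + Q_w)
= (19100×6.56 + 5040×3.35)/(19100 + 5040) = 142200/24140 = 5.890 mg/L.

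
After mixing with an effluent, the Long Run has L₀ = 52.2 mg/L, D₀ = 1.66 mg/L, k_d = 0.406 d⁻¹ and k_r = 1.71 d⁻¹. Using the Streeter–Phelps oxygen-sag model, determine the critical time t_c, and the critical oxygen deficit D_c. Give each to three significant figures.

With k_r/k_d = 4.212 and 1 − D₀(k_r−k_d)/(k_d L₀) = 0.8979,
t_c = ln(4.212 × 0.8979) / (1.71 − 0.406) = ln(3.782) / 1.304 = 1.330/1.304 = 1.020 d.
L(t_c) = L₀ e^(−k_d t_c) = 52.2 × 0.6609 = 34.50 mg/L, and at the critical point k_r D_c = k_d L, so D_c = (0.406/1.71) × 34.50 = 8.191 mg/L.

t_c ≈ 1.02 d; D_c ≈ 8.19 mg/L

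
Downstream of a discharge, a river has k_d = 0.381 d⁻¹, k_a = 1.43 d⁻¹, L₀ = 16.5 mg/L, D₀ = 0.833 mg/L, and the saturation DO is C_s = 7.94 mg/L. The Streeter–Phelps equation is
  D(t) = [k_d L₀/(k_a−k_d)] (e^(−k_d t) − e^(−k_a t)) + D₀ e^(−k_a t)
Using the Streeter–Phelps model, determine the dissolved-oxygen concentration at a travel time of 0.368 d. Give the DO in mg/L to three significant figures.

DO ≈ 5.78 mg/L

k_d L₀/(k_a−k_d) = 0.381×16.5/(1.43−0.381) = 6.287/1.049 = 5.993 mg/L.
e^(−k_d t) = e^(−0.381×0.3680) = 0.8692; e^(−k_a t) = e^(−1.43×0.3680) = 0.5908.
D = 5.993 × (0.8692 − 0.5908) + 0.833 × 0.5908 = 1.668 + 0.4922 = 2.160 mg/L.
DO = C_s − D = 7.94 − 2.160 = 5.780 mg/L.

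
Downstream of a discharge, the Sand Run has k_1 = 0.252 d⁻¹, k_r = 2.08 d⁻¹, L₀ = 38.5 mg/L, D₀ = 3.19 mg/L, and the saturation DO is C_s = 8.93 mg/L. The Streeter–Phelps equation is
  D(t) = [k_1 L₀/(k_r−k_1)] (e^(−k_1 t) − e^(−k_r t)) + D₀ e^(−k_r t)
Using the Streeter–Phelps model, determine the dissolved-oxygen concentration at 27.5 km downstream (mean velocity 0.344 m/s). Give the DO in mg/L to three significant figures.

DO ≈ 5.04 mg/L

Travel time t = x/v = 27.5 km / (0.344 m/s) = 27500 m / 0.344 m/s = 79940 s = 0.9253 d.
k_1 L₀/(k_r−k_1) = 0.252×38.5/(2.08−0.252) = 9.702/1.828 = 5.307 mg/L.
e^(−k_1 t) = e^(−0.252×0.9253) = 0.7920; e^(−k_r t) = e^(−2.08×0.9253) = 0.1459.
D = 5.307 × (0.7920 − 0.1459) + 3.19 × 0.1459 = 3.429 + 0.4656 = 3.895 mg/L.
DO = C_s − D = 8.93 − 3.895 = 5.035 mg/L.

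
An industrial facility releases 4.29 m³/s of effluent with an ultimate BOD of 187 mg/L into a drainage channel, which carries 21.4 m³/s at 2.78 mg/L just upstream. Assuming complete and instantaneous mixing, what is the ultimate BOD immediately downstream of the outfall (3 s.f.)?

Flow-weighted mixing: C = (Q_r C_r + Q_w C_w)/(Q_r + Q_w)
= (21.4×2.78 + 4.29×187)/(21.4 + 4.29) = 861.7/25.69 = 33.54 mg/L.

33.5 mg/L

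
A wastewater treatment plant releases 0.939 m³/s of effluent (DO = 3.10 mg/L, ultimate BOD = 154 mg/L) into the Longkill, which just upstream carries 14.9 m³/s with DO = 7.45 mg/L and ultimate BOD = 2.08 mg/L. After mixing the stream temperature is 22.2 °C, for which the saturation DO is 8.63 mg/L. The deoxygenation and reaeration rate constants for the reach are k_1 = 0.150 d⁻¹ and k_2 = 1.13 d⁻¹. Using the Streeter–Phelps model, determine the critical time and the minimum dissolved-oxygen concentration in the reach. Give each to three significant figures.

Mixed DO = (14.9×7.45 + 0.939×3.10)/(14.9+0.939) = 113.9/15.84 = 7.192 mg/L.
Mixed L₀ = (14.9×2.08 + 0.939×154)/(15.84) = 175.6/15.84 = 11.09 mg/L.
Initial deficit D₀ = C_s − DO₀ = 8.63 − 7.192 = 1.438 mg/L.
t_c = (1/0.9800) ln[(1.13/0.150)(1 − 1.438×0.9800/(0.150×11.09))] = 1.020 × ln(1.150) = 0.1425 d.
D_c = (0.150/1.13) × 11.09 × e^(−0.150×0.1425) = 0.1327 × 11.09 × 0.9788 = 1.441 mg/L.
Minimum DO = 8.63 − 1.441 = 7.189 mg/L.

t_c ≈ 0.143 d; minimum DO ≈ 7.19 mg/L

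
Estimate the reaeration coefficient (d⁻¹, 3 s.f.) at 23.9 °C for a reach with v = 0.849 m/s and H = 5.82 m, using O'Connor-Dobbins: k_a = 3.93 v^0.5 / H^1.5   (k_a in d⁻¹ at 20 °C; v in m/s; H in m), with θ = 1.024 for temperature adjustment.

k_a ≈ 0.283 d⁻¹

k_a(20) = 3.93 × 0.849^0.5 / 5.82^1.5 = 3.93 × 0.9214 / 14.04 = 0.2579 d⁻¹.
k_a(23.9) = 0.2579 × 1.024^(23.9−20) = 0.2579 × 1.097 = 0.2829 d⁻¹.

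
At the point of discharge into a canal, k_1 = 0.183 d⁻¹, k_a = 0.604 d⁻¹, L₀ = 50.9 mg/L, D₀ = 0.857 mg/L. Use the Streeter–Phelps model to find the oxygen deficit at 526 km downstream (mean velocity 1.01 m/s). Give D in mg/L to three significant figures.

D ≈ 6.78 mg/L

Travel time t = x/v = 526 km / (1.01 m/s) = 526000 m / 1.01 m/s = 520800 s = 6.028 d.
k_1 L₀/(k_a−k_1) = 0.183×50.9/(0.604−0.183) = 9.315/0.4210 = 22.13 mg/L.
e^(−k_1 t) = e^(−0.183×6.028) = 0.3319; e^(−k_a t) = e^(−0.604×6.028) = 0.02623.
D = 22.13 × (0.3319 − 0.02623) + 0.857 × 0.02623 = 6.762 + 0.02248 = 6.784 mg/L.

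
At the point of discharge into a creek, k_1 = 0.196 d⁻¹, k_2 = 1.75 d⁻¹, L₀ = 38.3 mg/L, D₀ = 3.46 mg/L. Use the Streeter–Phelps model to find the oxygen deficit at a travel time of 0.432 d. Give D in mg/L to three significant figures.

k_1 L₀/(k_2−k_1) = 0.196×38.3/(1.75−0.196) = 7.507/1.554 = 4.831 mg/L.
e^(−k_1 t) = e^(−0.196×0.4320) = 0.9188; e^(−k_2 t) = e^(−1.75×0.4320) = 0.4695.
D = 4.831 × (0.9188 − 0.4695) + 3.46 × 0.4695 = 2.170 + 1.625 = 3.795 mg/L.

D ≈ 3.79 mg/L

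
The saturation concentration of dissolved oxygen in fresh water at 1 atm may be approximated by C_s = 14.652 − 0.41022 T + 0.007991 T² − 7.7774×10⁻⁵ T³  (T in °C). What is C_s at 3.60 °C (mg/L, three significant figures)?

C_s = 14.652 − 0.41022×3.60 + 0.007991×3.60² − 7.7774×10⁻⁵×3.60³ = 13.28 mg/L.

C_s ≈ 13.3 mg/L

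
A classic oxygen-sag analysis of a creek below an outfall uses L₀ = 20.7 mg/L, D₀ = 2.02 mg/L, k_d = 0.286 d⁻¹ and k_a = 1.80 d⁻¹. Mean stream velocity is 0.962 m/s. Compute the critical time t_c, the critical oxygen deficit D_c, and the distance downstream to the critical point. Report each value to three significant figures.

t_c ≈ 0.735 d; D_c ≈ 2.67 mg/L; x_c ≈ 61.1 km

With k_a/k_d = 6.294 and 1 − D₀(k_a−k_d)/(k_d L₀) = 0.4834,
t_c = ln(6.294 × 0.4834) / (1.80 − 0.286) = ln(3.042) / 1.514 = 1.113/1.514 = 0.7349 d.
L(t_c) = L₀ e^(−k_d t_c) = 20.7 × 0.8104 = 16.78 mg/L, and at the critical point k_a D_c = k_d L, so D_c = (0.286/1.80) × 16.78 = 2.666 mg/L.
x_c = v t_c = 0.962 m/s × 0.7349 d × 86400 s/d = 61080 m ≈ 61.1 km.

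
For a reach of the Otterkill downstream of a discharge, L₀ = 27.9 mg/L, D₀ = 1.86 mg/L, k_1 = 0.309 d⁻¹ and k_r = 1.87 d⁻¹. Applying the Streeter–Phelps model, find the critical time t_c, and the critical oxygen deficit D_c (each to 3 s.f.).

t_c ≈ 0.890 d; D_c ≈ 3.50 mg/L

t_c = [1/(k_r−k_1)] ln[(k_r/k_1)(1 − D₀(k_r−k_1)/(k_1 L₀))]
= [1/(1.87−0.309)] ln[(1.87/0.309)(1 − 1.86×1.561/(0.309×27.9))]
= (1/1.561) ln[6.052 × 0.6632] = 0.6406 × ln(4.014) = 0.6406 × 1.390 = 0.8903 d.
D_c = (k_1/k_r) L₀ e^(−k_1 t_c) = (0.309/1.87) × 27.9 × e^(−0.309×0.8903) = 0.1652 × 27.9 × 0.7595 = 3.501 mg/L.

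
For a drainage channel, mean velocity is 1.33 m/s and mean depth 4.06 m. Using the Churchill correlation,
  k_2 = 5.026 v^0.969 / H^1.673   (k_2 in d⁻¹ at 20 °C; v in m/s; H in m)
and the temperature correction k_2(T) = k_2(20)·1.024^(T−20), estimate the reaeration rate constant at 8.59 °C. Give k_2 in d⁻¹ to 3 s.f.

k_2 ≈ 0.485 d⁻¹

k_2(20) = 5.026 × 1.33^0.969 / 4.06^1.673 = 5.026 × 1.318 / 10.42 = 0.6356 d⁻¹.
k_2(8.59) = 0.6356 × 1.024^(8.59−20) = 0.6356 × 0.7629 = 0.4849 d⁻¹.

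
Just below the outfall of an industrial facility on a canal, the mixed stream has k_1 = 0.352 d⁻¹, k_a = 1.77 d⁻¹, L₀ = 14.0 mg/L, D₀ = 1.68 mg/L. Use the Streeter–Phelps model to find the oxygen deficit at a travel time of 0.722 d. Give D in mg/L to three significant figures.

D ≈ 2.20 mg/L

k_1 L₀/(k_a−k_1) = 0.352×14.0/(1.77−0.352) = 4.928/1.418 = 3.475 mg/L.
e^(−k_1 t) = e^(−0.352×0.7220) = 0.7756; e^(−k_a t) = e^(−1.77×0.7220) = 0.2786.
D = 3.475 × (0.7756 − 0.2786) + 1.68 × 0.2786 = 1.727 + 0.4681 = 2.195 mg/L.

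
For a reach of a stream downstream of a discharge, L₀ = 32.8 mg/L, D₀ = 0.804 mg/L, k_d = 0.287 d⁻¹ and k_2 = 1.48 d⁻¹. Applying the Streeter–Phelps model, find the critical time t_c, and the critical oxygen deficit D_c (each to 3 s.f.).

t_c = [1/(k_2−k_d)] ln[(k_2/k_d)(1 − D₀(k_2−k_d)/(k_d L₀))]
= [1/(1.48−0.287)] ln[(1.48/0.287)(1 − 0.804×1.193/(0.287×32.8))]
= (1/1.193) ln[5.157 × 0.8981] = 0.8382 × ln(4.631) = 0.8382 × 1.533 = 1.285 d.
D_c = (k_d/k_2) L₀ e^(−k_d t_c) = (0.287/1.48) × 32.8 × e^(−0.287×1.285) = 0.1939 × 32.8 × 0.6916 = 4.399 mg/L.

t_c ≈ 1.28 d; D_c ≈ 4.40 mg/L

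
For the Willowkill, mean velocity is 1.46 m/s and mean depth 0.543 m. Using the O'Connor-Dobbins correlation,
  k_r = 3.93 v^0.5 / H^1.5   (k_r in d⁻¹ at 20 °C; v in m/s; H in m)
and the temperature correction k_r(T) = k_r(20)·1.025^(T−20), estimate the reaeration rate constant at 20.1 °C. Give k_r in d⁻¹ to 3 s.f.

k_r ≈ 11.9 d⁻¹

k_r(20) = 3.93 × 1.46^0.5 / 0.543^1.5 = 3.93 × 1.208 / 0.4001 = 11.87 d⁻¹.
k_r(20.1) = 11.87 × 1.025^(20.1−20) = 11.87 × 1.002 = 11.90 d⁻¹.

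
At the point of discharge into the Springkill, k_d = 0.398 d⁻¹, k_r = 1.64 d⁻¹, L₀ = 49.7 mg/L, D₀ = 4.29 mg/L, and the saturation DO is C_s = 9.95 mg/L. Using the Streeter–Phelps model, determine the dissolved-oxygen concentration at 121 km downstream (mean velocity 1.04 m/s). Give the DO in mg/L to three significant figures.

Travel time t = x/v = 121 km / (1.04 m/s) = 121000 m / 1.04 m/s = 116300 s = 1.347 d.
k_d L₀/(k_r−k_d) = 0.398×49.7/(1.64−0.398) = 19.78/1.242 = 15.93 mg/L.
e^(−k_d t) = e^(−0.398×1.347) = 0.5851; e^(−k_r t) = e^(−1.64×1.347) = 0.1099.
D = 15.93 × (0.5851 − 0.1099) + 4.29 × 0.1099 = 7.569 + 0.4714 = 8.040 mg/L.
DO = C_s − D = 9.95 − 8.040 = 1.910 mg/L.

DO ≈ 1.91 mg/L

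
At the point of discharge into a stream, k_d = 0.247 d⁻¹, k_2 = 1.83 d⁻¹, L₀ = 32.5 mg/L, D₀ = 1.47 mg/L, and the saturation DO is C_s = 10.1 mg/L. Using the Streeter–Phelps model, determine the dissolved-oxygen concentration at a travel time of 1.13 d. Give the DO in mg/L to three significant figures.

k_d L₀/(k_2−k_d) = 0.247×32.5/(1.83−0.247) = 8.027/1.583 = 5.071 mg/L.
e^(−k_d t) = e^(−0.247×1.130) = 0.7565; e^(−k_2 t) = e^(−1.83×1.130) = 0.1265.
D = 5.071 × (0.7565 − 0.1265) + 1.47 × 0.1265 = 3.195 + 0.1859 = 3.381 mg/L.
DO = C_s − D = 10.1 − 3.381 = 6.719 mg/L.

DO ≈ 6.72 mg/L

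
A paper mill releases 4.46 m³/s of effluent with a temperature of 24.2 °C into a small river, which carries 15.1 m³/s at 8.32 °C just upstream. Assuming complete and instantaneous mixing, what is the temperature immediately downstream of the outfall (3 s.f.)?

Flow-weighted mixing: C = (Q_r C_r + Q_w C_w)/(Q_r + Q_w)
= (15.1×8.32 + 4.46×24.2)/(15.1 + 4.46) = 233.6/19.56 = 11.94 °C.

11.9 °C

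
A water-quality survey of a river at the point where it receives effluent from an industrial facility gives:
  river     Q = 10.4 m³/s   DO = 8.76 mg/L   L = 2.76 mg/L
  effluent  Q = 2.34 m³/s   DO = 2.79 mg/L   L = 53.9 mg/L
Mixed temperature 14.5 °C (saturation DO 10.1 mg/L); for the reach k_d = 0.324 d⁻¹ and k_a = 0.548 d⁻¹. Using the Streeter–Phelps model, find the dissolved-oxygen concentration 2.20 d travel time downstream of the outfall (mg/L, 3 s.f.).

Mixed DO = (10.4×8.76 + 2.34×2.79)/(10.4+2.34) = 97.63/12.74 = 7.663 mg/L.
Mixed L₀ = (10.4×2.76 + 2.34×53.9)/(12.74) = 154.8/12.74 = 12.15 mg/L.
Initial deficit D₀ = C_s − DO₀ = 10.1 − 7.663 = 2.437 mg/L.
D(2.20) = [0.324×12.15/(0.548−0.324)](e^(−0.324×2.20) − e^(−0.548×2.20)) + 2.437 e^(−0.548×2.20)
= 17.58 × (0.4903 − 0.2995) + 2.437 × 0.2995 = 4.083 mg/L.
DO = 10.1 − 4.083 = 6.017 mg/L.

DO ≈ 6.02 mg/L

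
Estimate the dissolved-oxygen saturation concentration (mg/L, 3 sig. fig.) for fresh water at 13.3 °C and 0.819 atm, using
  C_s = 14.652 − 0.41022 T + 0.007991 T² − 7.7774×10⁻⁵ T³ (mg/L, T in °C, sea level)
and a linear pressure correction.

C_s ≈ 8.54 mg/L

At sea level: C_s = 14.652 − 0.41022×13.3 + 0.007991×13.3² − 7.7774×10⁻⁵×13.3³ = 10.43 mg/L.
Pressure correction: C_s' = 10.43 × 0.819 = 8.539 mg/L.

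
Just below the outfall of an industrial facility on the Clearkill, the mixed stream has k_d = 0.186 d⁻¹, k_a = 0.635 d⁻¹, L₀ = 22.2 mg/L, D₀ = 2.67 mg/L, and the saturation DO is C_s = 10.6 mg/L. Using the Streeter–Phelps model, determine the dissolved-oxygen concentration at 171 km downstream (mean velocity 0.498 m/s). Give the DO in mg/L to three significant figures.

DO ≈ 6.73 mg/L

Travel time t = x/v = 171 km / (0.498 m/s) = 171000 m / 0.498 m/s = 343400 s = 3.974 d.
k_d L₀/(k_a−k_d) = 0.186×22.2/(0.635−0.186) = 4.129/0.4490 = 9.196 mg/L.
e^(−k_d t) = e^(−0.186×3.974) = 0.4775; e^(−k_a t) = e^(−0.635×3.974) = 0.08017.
D = 9.196 × (0.4775 − 0.08017) + 2.67 × 0.08017 = 3.654 + 0.2140 = 3.868 mg/L.
DO = C_s − D = 10.6 − 3.868 = 6.732 mg/L.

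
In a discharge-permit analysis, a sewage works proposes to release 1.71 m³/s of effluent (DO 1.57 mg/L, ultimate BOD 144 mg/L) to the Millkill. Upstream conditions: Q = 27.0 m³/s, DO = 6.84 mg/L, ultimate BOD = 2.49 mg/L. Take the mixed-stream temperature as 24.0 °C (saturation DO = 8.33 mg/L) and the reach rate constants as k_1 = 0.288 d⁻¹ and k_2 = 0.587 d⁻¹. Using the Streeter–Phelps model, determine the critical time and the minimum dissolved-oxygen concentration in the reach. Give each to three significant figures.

Mixed DO = (27.0×6.84 + 1.71×1.57)/(27.0+1.71) = 187.4/28.71 = 6.526 mg/L.
Mixed L₀ = (27.0×2.49 + 1.71×144)/(28.71) = 313.5/28.71 = 10.92 mg/L.
Initial deficit D₀ = C_s − DO₀ = 8.33 − 6.526 = 1.804 mg/L.
t_c = (1/0.2990) ln[(0.587/0.288)(1 − 1.804×0.2990/(0.288×10.92))] = 3.344 × ln(1.689) = 1.752 d.
D_c = (0.288/0.587) × 10.92 × e^(−0.288×1.752) = 0.4906 × 10.92 × 0.6037 = 3.234 mg/L.
Minimum DO = 8.33 − 3.234 = 5.096 mg/L.

t_c ≈ 1.75 d; minimum DO ≈ 5.10 mg/L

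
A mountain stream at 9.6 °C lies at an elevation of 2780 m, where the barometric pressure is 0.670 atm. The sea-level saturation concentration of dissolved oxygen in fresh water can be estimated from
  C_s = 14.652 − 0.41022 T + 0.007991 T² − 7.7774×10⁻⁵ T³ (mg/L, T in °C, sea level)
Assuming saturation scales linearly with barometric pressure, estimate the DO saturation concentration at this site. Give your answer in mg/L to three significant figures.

C_s ≈ 7.63 mg/L

At sea level: C_s = 14.652 − 0.41022×9.6 + 0.007991×9.6² − 7.7774×10⁻⁵×9.6³ = 11.38 mg/L.
Pressure correction: C_s' = 11.38 × 0.670 = 7.626 mg/L.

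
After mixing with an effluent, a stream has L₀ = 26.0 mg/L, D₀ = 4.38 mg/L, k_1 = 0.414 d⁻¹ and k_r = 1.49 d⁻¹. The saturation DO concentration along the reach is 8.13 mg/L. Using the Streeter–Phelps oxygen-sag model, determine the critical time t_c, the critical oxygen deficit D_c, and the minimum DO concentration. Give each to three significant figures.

At the critical point dD/dt = 0, so k_1 L₀ e^(−k_1 t) = k_r D. Substituting D(t) from the Streeter–Phelps equation and solving for t gives
t_c = ln[(k_r/k_1)(1 − D₀(k_r−k_1)/(k_1 L₀))] / (k_r−k_1).
Here k_r−k_1 = 1.076 d⁻¹ and 1 − D₀(k_r−k_1)/(k_1 L₀) = 1 − 4.38×1.076/(0.414×26.0) = 0.5622, so
t_c = ln(3.599 × 0.5622) / 1.076 = 0.7047 / 1.076 = 0.6549 d.
D_c = (k_1/k_r) L₀ e^(−k_1 t_c) = (0.414/1.49) × 26.0 × e^(−0.414×0.6549) = 0.2779 × 26.0 × 0.7625 = 5.508 mg/L.
Minimum DO = C_s − D_c = 8.13 − 5.508 = 2.622 mg/L.

t_c ≈ 0.655 d; D_c ≈ 5.51 mg/L; min DO ≈ 2.62 mg/L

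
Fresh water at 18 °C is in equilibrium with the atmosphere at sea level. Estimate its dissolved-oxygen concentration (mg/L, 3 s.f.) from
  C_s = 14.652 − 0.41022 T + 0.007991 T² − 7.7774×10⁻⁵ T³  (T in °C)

C_s ≈ 9.40 mg/L

C_s = 14.652 − 0.41022×18 + 0.007991×18² − 7.7774×10⁻⁵×18³ = 9.404 mg/L.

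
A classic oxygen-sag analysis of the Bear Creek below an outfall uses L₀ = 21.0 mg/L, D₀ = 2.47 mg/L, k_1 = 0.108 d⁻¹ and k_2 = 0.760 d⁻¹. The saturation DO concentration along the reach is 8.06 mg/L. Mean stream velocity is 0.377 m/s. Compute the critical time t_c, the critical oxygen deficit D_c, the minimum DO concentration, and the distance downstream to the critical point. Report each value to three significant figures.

t_c ≈ 1.09 d; D_c ≈ 2.65 mg/L; min DO ≈ 5.41 mg/L; x_c ≈ 35.6 km

t_c = [1/(k_2−k_1)] ln[(k_2/k_1)(1 − D₀(k_2−k_1)/(k_1 L₀))]
= [1/(0.760−0.108)] ln[(0.760/0.108)(1 − 2.47×0.6520/(0.108×21.0))]
= (1/0.6520) ln[7.037 × 0.2899] = 1.534 × ln(2.040) = 1.534 × 0.7131 = 1.094 d.
L(t_c) = L₀ e^(−k_1 t_c) = 21.0 × 0.8886 = 18.66 mg/L, and at the critical point k_2 D_c = k_1 L, so D_c = (0.108/0.760) × 18.66 = 2.652 mg/L.
Minimum DO = C_s − D_c = 8.06 − 2.652 = 5.408 mg/L.
x_c = v t_c = 0.377 m/s × 1.094 d × 86400 s/d = 35620 m ≈ 35.6 km.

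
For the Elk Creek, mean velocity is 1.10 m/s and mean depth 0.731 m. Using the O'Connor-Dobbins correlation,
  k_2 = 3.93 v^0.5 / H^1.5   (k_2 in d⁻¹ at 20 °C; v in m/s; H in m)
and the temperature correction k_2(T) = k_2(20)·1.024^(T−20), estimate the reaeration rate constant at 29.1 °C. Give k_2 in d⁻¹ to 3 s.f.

k_2 ≈ 8.18 d⁻¹

k_2(20) = 3.93 × 1.10^0.5 / 0.731^1.5 = 3.93 × 1.049 / 0.6250 = 6.595 d⁻¹.
k_2(29.1) = 6.595 × 1.024^(29.1−20) = 6.595 × 1.241 = 8.184 d⁻¹.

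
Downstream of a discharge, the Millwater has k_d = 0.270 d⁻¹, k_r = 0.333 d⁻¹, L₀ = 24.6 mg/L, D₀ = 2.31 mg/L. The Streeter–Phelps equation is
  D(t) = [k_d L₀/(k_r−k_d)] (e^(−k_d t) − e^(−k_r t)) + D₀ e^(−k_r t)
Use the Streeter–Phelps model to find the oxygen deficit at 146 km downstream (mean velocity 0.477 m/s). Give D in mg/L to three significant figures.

Travel time t = x/v = 146 km / (0.477 m/s) = 146000 m / 0.477 m/s = 306100 s = 3.543 d.
k_d L₀/(k_r−k_d) = 0.270×24.6/(0.333−0.270) = 6.642/0.06300 = 105.4 mg/L.
e^(−k_d t) = e^(−0.270×3.543) = 0.3842; e^(−k_r t) = e^(−0.333×3.543) = 0.3074.
D = 105.4 × (0.3842 − 0.3074) + 2.31 × 0.3074 = 8.103 + 0.7100 = 8.813 mg/L.

D ≈ 8.81 mg/L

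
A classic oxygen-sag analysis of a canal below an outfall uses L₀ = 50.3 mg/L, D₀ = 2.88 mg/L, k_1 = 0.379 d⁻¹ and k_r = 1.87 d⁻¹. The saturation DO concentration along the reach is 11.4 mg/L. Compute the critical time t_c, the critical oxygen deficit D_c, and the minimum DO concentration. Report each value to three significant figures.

t_c = [1/(k_r−k_1)] ln[(k_r/k_1)(1 − D₀(k_r−k_1)/(k_1 L₀))]
= [1/(1.87−0.379)] ln[(1.87/0.379)(1 − 2.88×1.491/(0.379×50.3))]
= (1/1.491) ln[4.934 × 0.7748] = 0.6707 × ln(3.823) = 0.6707 × 1.341 = 0.8994 d.
D_c = (k_1/k_r) L₀ e^(−k_1 t_c) = (0.379/1.87) × 50.3 × e^(−0.379×0.8994) = 0.2027 × 50.3 × 0.7112 = 7.250 mg/L.
Minimum DO = C_s − D_c = 11.4 − 7.250 = 4.150 mg/L.

t_c ≈ 0.899 d; D_c ≈ 7.25 mg/L; min DO ≈ 4.15 mg/L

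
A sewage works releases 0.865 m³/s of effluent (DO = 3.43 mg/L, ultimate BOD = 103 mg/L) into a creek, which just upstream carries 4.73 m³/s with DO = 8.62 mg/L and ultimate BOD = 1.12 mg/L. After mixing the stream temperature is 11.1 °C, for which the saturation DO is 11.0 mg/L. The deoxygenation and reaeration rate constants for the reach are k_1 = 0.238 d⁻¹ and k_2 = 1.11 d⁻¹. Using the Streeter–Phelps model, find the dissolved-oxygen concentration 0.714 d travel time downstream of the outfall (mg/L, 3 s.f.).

Mixed DO = (4.73×8.62 + 0.865×3.43)/(4.73+0.865) = 43.74/5.595 = 7.818 mg/L.
Mixed L₀ = (4.73×1.12 + 0.865×103)/(5.595) = 94.39/5.595 = 16.87 mg/L.
Initial deficit D₀ = C_s − DO₀ = 11.0 − 7.818 = 3.182 mg/L.
D(0.714) = [0.238×16.87/(1.11−0.238)](e^(−0.238×0.714) − e^(−1.11×0.714)) + 3.182 e^(−1.11×0.714)
= 4.605 × (0.8437 − 0.4527) + 3.182 × 0.4527 = 3.241 mg/L.
DO = 11.0 − 3.241 = 7.759 mg/L.

DO ≈ 7.76 mg/L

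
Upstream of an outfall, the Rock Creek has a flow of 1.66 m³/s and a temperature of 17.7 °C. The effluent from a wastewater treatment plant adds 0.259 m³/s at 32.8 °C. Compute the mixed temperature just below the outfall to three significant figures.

19.7 °C

Flow-weighted mixing: C = (Q_r C_r + Q_w C_w)/(Q_r + Q_w)
= (1.66×17.7 + 0.259×32.8)/(1.66 + 0.259) = 37.88/1.919 = 19.74 °C.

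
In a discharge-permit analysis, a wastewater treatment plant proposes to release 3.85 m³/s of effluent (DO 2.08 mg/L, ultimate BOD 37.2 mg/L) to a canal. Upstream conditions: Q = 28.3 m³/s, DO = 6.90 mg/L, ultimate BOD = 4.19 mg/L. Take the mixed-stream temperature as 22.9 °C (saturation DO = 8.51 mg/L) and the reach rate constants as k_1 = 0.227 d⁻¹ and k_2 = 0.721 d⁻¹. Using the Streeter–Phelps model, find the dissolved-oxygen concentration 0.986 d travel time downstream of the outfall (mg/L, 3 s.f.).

Mixed DO = (28.3×6.90 + 3.85×2.08)/(28.3+3.85) = 203.3/32.15 = 6.323 mg/L.
Mixed L₀ = (28.3×4.19 + 3.85×37.2)/(32.15) = 261.8/32.15 = 8.143 mg/L.
Initial deficit D₀ = C_s − DO₀ = 8.51 − 6.323 = 2.187 mg/L.
D(0.986) = [0.227×8.143/(0.721−0.227)](e^(−0.227×0.986) − e^(−0.721×0.986)) + 2.187 e^(−0.721×0.986)
= 3.742 × (0.7995 − 0.4912) + 2.187 × 0.4912 = 2.228 mg/L.
DO = 8.51 − 2.228 = 6.282 mg/L.

DO ≈ 6.28 mg/L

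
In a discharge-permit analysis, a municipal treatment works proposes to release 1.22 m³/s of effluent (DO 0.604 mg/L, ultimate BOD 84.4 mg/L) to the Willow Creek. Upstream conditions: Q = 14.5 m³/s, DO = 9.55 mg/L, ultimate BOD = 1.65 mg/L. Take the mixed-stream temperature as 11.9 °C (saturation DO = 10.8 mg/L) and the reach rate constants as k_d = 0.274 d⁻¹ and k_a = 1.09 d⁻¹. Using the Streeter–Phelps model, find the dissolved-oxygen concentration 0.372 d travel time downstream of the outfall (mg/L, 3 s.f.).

Mixed DO = (14.5×9.55 + 1.22×0.604)/(14.5+1.22) = 139.2/15.72 = 8.856 mg/L.
Mixed L₀ = (14.5×1.65 + 1.22×84.4)/(15.72) = 126.9/15.72 = 8.072 mg/L.
Initial deficit D₀ = C_s − DO₀ = 10.8 − 8.856 = 1.944 mg/L.
D(0.372) = [0.274×8.072/(1.09−0.274)](e^(−0.274×0.372) − e^(−1.09×0.372)) + 1.944 e^(−1.09×0.372)
= 2.710 × (0.9031 − 0.6667) + 1.944 × 0.6667 = 1.937 mg/L.
DO = 10.8 − 1.937 = 8.863 mg/L.

DO ≈ 8.86 mg/L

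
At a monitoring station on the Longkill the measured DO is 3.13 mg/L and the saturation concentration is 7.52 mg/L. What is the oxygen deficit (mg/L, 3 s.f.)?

D ≈ 4.39 mg/L

D = C_s − C = 7.52 − 3.13 = 4.39 mg/L.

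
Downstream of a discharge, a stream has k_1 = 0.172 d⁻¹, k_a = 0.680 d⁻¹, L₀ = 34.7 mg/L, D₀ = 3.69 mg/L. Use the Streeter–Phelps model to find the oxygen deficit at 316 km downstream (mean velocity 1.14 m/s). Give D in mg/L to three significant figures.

Travel time t = x/v = 316 km / (1.14 m/s) = 316000 m / 1.14 m/s = 277200 s = 3.208 d.
k_1 L₀/(k_a−k_1) = 0.172×34.7/(0.680−0.172) = 5.968/0.5080 = 11.75 mg/L.
e^(−k_1 t) = e^(−0.172×3.208) = 0.5759; e^(−k_a t) = e^(−0.680×3.208) = 0.1129.
D = 11.75 × (0.5759 − 0.1129) + 3.69 × 0.1129 = 5.440 + 0.4165 = 5.857 mg/L.

D ≈ 5.86 mg/L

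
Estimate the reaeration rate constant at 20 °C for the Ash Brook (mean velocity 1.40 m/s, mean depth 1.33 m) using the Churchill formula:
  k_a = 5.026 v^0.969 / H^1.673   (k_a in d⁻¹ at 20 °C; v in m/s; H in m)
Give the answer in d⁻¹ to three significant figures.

k_a ≈ 4.32 d⁻¹

k_a = 5.026 × 1.40^0.969 / 1.33^1.673 = 5.026 × 1.385 / 1.611 = 4.321 d⁻¹.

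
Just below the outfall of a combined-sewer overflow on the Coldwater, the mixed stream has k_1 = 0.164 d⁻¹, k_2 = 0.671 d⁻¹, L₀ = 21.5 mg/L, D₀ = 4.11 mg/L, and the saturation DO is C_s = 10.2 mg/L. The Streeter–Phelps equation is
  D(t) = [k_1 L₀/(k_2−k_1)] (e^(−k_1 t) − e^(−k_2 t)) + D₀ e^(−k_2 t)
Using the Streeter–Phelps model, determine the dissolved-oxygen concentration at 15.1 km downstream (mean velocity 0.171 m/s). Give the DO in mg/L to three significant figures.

Travel time t = x/v = 15.1 km / (0.171 m/s) = 15100 m / 0.171 m/s = 88300 s = 1.022 d.
k_1 L₀/(k_2−k_1) = 0.164×21.5/(0.671−0.164) = 3.526/0.5070 = 6.955 mg/L.
e^(−k_1 t) = e^(−0.164×1.022) = 0.8457; e^(−k_2 t) = e^(−0.671×1.022) = 0.5037.
D = 6.955 × (0.8457 − 0.5037) + 4.11 × 0.5037 = 2.378 + 2.070 = 4.449 mg/L.
DO = C_s − D = 10.2 − 4.449 = 5.751 mg/L.

DO ≈ 5.75 mg/L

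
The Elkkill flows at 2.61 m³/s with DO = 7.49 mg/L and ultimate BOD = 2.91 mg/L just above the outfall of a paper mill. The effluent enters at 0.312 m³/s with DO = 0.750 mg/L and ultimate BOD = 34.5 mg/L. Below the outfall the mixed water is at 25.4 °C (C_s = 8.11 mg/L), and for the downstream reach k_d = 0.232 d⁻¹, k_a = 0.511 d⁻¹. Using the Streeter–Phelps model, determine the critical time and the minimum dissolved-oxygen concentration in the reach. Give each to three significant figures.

Mixed DO = (2.61×7.49 + 0.312×0.750)/(2.61+0.312) = 19.78/2.922 = 6.770 mg/L.
Mixed L₀ = (2.61×2.91 + 0.312×34.5)/(2.922) = 18.36/2.922 = 6.283 mg/L.
Initial deficit D₀ = C_s − DO₀ = 8.11 − 6.770 = 1.340 mg/L.
t_c = (1/0.2790) ln[(0.511/0.232)(1 − 1.340×0.2790/(0.232×6.283))] = 3.584 × ln(1.638) = 1.768 d.
D_c = (0.232/0.511) × 6.283 × e^(−0.232×1.768) = 0.4540 × 6.283 × 0.6635 = 1.893 mg/L.
Minimum DO = 8.11 − 1.893 = 6.217 mg/L.

t_c ≈ 1.77 d; minimum DO ≈ 6.22 mg/L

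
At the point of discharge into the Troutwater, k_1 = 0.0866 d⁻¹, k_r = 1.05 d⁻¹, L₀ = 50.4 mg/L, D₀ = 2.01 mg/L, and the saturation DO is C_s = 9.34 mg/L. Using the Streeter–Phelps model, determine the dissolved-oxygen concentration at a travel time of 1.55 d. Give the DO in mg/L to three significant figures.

DO ≈ 5.87 mg/L

k_1 L₀/(k_r−k_1) = 0.0866×50.4/(1.05−0.0866) = 4.365/0.9634 = 4.530 mg/L.
e^(−k_1 t) = e^(−0.0866×1.550) = 0.8744; e^(−k_r t) = e^(−1.05×1.550) = 0.1964.
D = 4.530 × (0.8744 − 0.1964) + 2.01 × 0.1964 = 3.072 + 0.3948 = 3.466 mg/L.
DO = C_s − D = 9.34 − 3.466 = 5.874 mg/L.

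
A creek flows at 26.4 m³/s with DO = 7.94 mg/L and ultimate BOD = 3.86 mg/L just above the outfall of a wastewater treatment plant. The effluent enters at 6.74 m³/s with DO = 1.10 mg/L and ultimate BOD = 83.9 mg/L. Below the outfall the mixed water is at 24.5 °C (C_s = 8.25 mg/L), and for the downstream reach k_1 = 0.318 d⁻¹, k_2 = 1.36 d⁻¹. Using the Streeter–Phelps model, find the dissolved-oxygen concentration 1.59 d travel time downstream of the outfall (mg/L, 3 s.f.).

Mixed DO = (26.4×7.94 + 6.74×1.10)/(26.4+6.74) = 217.0/33.14 = 6.549 mg/L.
Mixed L₀ = (26.4×3.86 + 6.74×83.9)/(33.14) = 667.4/33.14 = 20.14 mg/L.
Initial deficit D₀ = C_s − DO₀ = 8.25 − 6.549 = 1.701 mg/L.
D(1.59) = [0.318×20.14/(1.36−0.318)](e^(−0.318×1.59) − e^(−1.36×1.59)) + 1.701 e^(−1.36×1.59)
= 6.146 × (0.6031 − 0.1150) + 1.701 × 0.1150 = 3.195 mg/L.
DO = 8.25 − 3.195 = 5.055 mg/L.

DO ≈ 5.05 mg/L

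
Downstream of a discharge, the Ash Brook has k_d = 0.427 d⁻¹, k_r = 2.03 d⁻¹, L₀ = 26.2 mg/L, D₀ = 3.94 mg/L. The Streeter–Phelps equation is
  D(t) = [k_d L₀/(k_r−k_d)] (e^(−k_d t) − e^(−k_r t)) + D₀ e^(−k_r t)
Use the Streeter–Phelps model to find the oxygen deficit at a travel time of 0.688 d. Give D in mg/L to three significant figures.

k_d L₀/(k_r−k_d) = 0.427×26.2/(2.03−0.427) = 11.19/1.603 = 6.979 mg/L.
e^(−k_d t) = e^(−0.427×0.6880) = 0.7454; e^(−k_r t) = e^(−2.03×0.6880) = 0.2474.
D = 6.979 × (0.7454 − 0.2474) + 3.94 × 0.2474 = 3.476 + 0.9749 = 4.451 mg/L.

D ≈ 4.45 mg/L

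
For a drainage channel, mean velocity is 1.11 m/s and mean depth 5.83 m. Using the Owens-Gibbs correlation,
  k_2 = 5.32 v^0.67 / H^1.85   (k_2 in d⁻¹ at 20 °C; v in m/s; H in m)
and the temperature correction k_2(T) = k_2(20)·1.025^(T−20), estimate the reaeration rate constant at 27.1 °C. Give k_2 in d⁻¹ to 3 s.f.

k_2(20) = 5.32 × 1.11^0.67 / 5.83^1.85 = 5.32 × 1.072 / 26.09 = 0.2187 d⁻¹.
k_2(27.1) = 0.2187 × 1.025^(27.1−20) = 0.2187 × 1.192 = 0.2606 d⁻¹.

k_2 ≈ 0.261 d⁻¹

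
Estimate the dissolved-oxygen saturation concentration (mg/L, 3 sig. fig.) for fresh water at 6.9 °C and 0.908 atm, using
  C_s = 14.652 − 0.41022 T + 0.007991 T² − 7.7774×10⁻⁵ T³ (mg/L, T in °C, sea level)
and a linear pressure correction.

At sea level: C_s = 14.652 − 0.41022×6.9 + 0.007991×6.9² − 7.7774×10⁻⁵×6.9³ = 12.18 mg/L.
Pressure correction: C_s' = 12.18 × 0.908 = 11.06 mg/L.

C_s ≈ 11.1 mg/L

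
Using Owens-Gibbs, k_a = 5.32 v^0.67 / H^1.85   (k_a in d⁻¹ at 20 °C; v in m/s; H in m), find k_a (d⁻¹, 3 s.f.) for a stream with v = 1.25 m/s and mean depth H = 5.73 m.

k_a ≈ 0.244 d⁻¹

k_a = 5.32 × 1.25^0.67 / 5.73^1.85 = 5.32 × 1.161 / 25.27 = 0.2445 d⁻¹.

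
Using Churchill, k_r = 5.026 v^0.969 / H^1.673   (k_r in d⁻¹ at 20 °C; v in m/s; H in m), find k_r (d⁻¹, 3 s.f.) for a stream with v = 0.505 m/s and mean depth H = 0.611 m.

k_r = 5.026 × 0.505^0.969 / 0.611^1.673 = 5.026 × 0.5158 / 0.4386 = 5.911 d⁻¹.

k_r ≈ 5.91 d⁻¹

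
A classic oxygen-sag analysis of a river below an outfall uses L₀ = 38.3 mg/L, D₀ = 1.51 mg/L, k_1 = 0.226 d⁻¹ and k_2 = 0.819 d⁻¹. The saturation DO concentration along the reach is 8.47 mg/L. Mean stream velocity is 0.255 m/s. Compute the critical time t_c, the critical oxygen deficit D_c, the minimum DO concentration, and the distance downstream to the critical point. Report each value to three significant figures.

At the critical point dD/dt = 0, so k_1 L₀ e^(−k_1 t) = k_2 D. Substituting D(t) from the Streeter–Phelps equation and solving for t gives
t_c = ln[(k_2/k_1)(1 − D₀(k_2−k_1)/(k_1 L₀))] / (k_2−k_1).
Here k_2−k_1 = 0.5930 d⁻¹ and 1 − D₀(k_2−k_1)/(k_1 L₀) = 1 − 1.51×0.5930/(0.226×38.3) = 0.8966, so
t_c = ln(3.624 × 0.8966) / 0.5930 = 1.178 / 0.5930 = 1.987 d.
L(t_c) = L₀ e^(−k_1 t_c) = 38.3 × 0.6382 = 24.44 mg/L, and at the critical point k_2 D_c = k_1 L, so D_c = (0.226/0.819) × 24.44 = 6.745 mg/L.
Minimum DO = C_s − D_c = 8.47 − 6.745 = 1.725 mg/L.
x_c = v t_c = 0.255 m/s × 1.987 d × 86400 s/d = 43780 m ≈ 43.8 km.

t_c ≈ 1.99 d; D_c ≈ 6.75 mg/L; min DO ≈ 1.72 mg/L; x_c ≈ 43.8 km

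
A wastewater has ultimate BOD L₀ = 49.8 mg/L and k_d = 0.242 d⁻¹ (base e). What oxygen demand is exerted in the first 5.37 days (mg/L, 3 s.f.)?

y_t = L₀(1 − e^(−k_d t)) = 49.8 × (1 − e^(−0.242×5.37))
= 49.8 × (1 − 0.2727) = 49.8 × 0.7273 = 36.22 mg/L.

y ≈ 36.2 mg/L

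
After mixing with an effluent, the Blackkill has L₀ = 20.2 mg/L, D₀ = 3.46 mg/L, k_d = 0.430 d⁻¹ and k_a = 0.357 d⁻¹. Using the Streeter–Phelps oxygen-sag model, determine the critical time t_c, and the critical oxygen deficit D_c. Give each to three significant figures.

t_c ≈ 2.16 d; D_c ≈ 9.63 mg/L

With k_a/k_d = 0.8302 and 1 − D₀(k_a−k_d)/(k_d L₀) = 1.029,
t_c = ln(0.8302 × 1.029) / (0.357 − 0.430) = ln(0.8544) / -0.07300 = -0.1574/-0.07300 = 2.156 d.
D_c = (k_d/k_a) L₀ e^(−k_d t_c) = (0.430/0.357) × 20.2 × e^(−0.430×2.156) = 1.204 × 20.2 × 0.3957 = 9.628 mg/L.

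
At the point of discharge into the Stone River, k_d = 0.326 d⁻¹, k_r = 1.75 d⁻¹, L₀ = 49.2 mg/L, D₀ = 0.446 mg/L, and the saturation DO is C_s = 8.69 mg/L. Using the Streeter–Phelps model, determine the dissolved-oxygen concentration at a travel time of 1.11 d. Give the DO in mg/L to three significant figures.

k_d L₀/(k_r−k_d) = 0.326×49.2/(1.75−0.326) = 16.04/1.424 = 11.26 mg/L.
e^(−k_d t) = e^(−0.326×1.110) = 0.6964; e^(−k_r t) = e^(−1.75×1.110) = 0.1433.
D = 11.26 × (0.6964 − 0.1433) + 0.446 × 0.1433 = 6.229 + 0.06393 = 6.293 mg/L.
DO = C_s − D = 8.69 − 6.293 = 2.397 mg/L.

DO ≈ 2.40 mg/L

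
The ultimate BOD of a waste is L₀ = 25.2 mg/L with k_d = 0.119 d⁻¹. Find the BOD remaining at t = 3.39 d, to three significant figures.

L_t = L₀ e^(−k_d t) = 25.2 × e^(−0.119×3.39) = 25.2 × 0.6680 = 16.83 mg/L.

L ≈ 16.8 mg/L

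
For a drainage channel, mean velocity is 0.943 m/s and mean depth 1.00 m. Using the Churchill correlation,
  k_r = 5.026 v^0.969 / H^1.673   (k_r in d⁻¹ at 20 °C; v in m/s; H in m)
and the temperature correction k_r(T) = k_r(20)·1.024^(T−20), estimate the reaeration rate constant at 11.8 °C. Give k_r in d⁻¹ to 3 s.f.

k_r ≈ 3.91 d⁻¹

k_r(20) = 5.026 × 0.943^0.969 / 1.00^1.673 = 5.026 × 0.9447 / 1.000 = 4.748 d⁻¹.
k_r(11.8) = 4.748 × 1.024^(11.8−20) = 4.748 × 0.8233 = 3.909 d⁻¹.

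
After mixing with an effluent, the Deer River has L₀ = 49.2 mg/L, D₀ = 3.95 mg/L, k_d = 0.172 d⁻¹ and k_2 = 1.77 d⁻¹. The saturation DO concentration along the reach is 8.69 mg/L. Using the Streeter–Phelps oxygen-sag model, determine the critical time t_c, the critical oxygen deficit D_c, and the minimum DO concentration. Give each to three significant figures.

t_c = [1/(k_2−k_d)] ln[(k_2/k_d)(1 − D₀(k_2−k_d)/(k_d L₀))]
= [1/(1.77−0.172)] ln[(1.77/0.172)(1 − 3.95×1.598/(0.172×49.2))]
= (1/1.598) ln[10.29 × 0.2541] = 0.6258 × ln(2.615) = 0.6258 × 0.9612 = 0.6015 d.
L(t_c) = L₀ e^(−k_d t_c) = 49.2 × 0.9017 = 44.36 mg/L, and at the critical point k_2 D_c = k_d L, so D_c = (0.172/1.77) × 44.36 = 4.311 mg/L.
Minimum DO = C_s − D_c = 8.69 − 4.311 = 4.379 mg/L.

t_c ≈ 0.602 d; D_c ≈ 4.31 mg/L; min DO ≈ 4.38 mg/L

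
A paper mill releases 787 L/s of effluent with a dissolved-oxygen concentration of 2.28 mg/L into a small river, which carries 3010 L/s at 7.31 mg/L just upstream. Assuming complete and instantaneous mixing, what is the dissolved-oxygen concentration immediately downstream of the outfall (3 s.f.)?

6.27 mg/L

Flow-weighted mixing: C = (Q_r C_r + Q_w C_w)/(Q_r + Q_w)
= (3010×7.31 + 787×2.28)/(3010 + 787) = 23800/3797 = 6.267 mg/L.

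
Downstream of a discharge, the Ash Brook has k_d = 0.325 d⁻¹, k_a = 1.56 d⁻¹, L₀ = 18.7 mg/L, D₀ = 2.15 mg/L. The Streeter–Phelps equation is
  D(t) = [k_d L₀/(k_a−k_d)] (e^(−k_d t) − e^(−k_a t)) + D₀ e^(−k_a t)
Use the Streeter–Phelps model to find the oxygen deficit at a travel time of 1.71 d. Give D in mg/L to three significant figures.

D ≈ 2.63 mg/L

k_d L₀/(k_a−k_d) = 0.325×18.7/(1.56−0.325) = 6.077/1.235 = 4.921 mg/L.
e^(−k_d t) = e^(−0.325×1.710) = 0.5736; e^(−k_a t) = e^(−1.56×1.710) = 0.06942.
D = 4.921 × (0.5736 − 0.06942) + 2.15 × 0.06942 = 2.481 + 0.1493 = 2.631 mg/L.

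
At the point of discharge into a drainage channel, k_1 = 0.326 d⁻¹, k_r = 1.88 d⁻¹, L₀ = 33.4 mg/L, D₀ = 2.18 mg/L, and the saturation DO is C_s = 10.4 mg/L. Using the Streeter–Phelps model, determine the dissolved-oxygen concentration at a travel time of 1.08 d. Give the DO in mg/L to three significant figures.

k_1 L₀/(k_r−k_1) = 0.326×33.4/(1.88−0.326) = 10.89/1.554 = 7.007 mg/L.
e^(−k_1 t) = e^(−0.326×1.080) = 0.7032; e^(−k_r t) = e^(−1.88×1.080) = 0.1313.
D = 7.007 × (0.7032 − 0.1313) + 2.18 × 0.1313 = 4.007 + 0.2862 = 4.294 mg/L.
DO = C_s − D = 10.4 − 4.294 = 6.106 mg/L.

DO ≈ 6.11 mg/L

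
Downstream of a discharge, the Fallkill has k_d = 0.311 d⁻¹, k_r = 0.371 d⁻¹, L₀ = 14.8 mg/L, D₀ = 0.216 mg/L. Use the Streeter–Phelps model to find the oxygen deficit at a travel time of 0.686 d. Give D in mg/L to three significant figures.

k_d L₀/(k_r−k_d) = 0.311×14.8/(0.371−0.311) = 4.603/0.06000 = 76.71 mg/L.
e^(−k_d t) = e^(−0.311×0.6860) = 0.8079; e^(−k_r t) = e^(−0.371×0.6860) = 0.7753.
D = 76.71 × (0.8079 − 0.7753) + 0.216 × 0.7753 = 2.499 + 0.1675 = 2.667 mg/L.

D ≈ 2.67 mg/L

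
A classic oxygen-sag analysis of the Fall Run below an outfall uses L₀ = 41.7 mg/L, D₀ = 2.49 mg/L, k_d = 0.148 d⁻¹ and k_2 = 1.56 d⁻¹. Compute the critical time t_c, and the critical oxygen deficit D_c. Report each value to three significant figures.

t_c ≈ 1.07 d; D_c ≈ 3.38 mg/L

t_c = [1/(k_2−k_d)] ln[(k_2/k_d)(1 − D₀(k_2−k_d)/(k_d L₀))]
= [1/(1.56−0.148)] ln[(1.56/0.148)(1 − 2.49×1.412/(0.148×41.7))]
= (1/1.412) ln[10.54 × 0.4303] = 0.7082 × ln(4.536) = 0.7082 × 1.512 = 1.071 d.
D_c = (k_d/k_2) L₀ e^(−k_d t_c) = (0.148/1.56) × 41.7 × e^(−0.148×1.071) = 0.09487 × 41.7 × 0.8534 = 3.376 mg/L.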